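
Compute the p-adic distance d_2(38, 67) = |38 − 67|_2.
d_2(38, 67) = 1

Step 1 — x − y = 38 − 67 = -29. Step 2 — v_2(-29) = 0 (factor: -29 = −(2^0 · 29); the sign does not affect v_p). Step 3 — |x − y|_2 = 2^{0} = 1.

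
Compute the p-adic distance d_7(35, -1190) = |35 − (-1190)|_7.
d_7(35, -1190) = 1/49

Step 1 — x − y = 35 − (-1190) = 1225. Step 2 — v_7(1225) = 2 (factor: 1225 = (7^2 · 25); the sign does not affect v_p). Step 3 — |x − y|_7 = 7^{-2} = 1/49.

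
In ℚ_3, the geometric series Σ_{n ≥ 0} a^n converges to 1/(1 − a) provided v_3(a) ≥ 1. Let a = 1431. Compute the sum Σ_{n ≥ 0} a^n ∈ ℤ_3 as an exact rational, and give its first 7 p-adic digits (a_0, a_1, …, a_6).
Σ a^n = 1/(1 − a) = -1/1430;  first 7 digits = (1, 0, 0, 2, 2, 2, 2)

v_3(a) = 3 ≥ 1, so the series converges in ℤ_3 to 1/(1 − a) = 1/(1 − 1431) = -1/1430. Expand this rational in ℤ_3: compute digits iteratively via d_i = x_i mod 3, x_{i+1} = (x_i − d_i)/3. The first 7 digits are (1, 0, 0, 2, 2, 2, 2).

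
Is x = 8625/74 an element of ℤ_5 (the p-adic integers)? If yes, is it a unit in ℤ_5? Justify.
x ∈ ℤ_5 but not a unit; v_5(x) = 3 > 0

ℤ_5 = {x ∈ ℚ_5 : v_5(x) ≥ 0} and ℤ_5^× = {x ∈ ℤ_5 : v_5(x) = 0}. Here v_5(8625/74) = v_5(num) − v_5(den) = 3; compare against these criteria.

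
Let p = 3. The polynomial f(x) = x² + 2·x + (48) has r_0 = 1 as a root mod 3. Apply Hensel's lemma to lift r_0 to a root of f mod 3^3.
r_2 = 13 (mod 27)

Hensel: r_{i+1} = r_i − f(r_i)·(f′(r_i))^{-1} mod 3^{i+2}, f′(x) = 2x + 2. Iterate:
  r_0 = 1 (mod 3)
  r_1 = 4 (mod 9)
  r_2 = 13 (mod 27)
Final: r = 13 satisfies f(r) ≡ 0 mod 3^3.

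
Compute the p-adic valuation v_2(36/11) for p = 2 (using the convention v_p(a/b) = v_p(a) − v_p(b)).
v_2(36/11) = 2

Factor powers of 2 from the numerator and denominator of the reduced fraction: 36 = 2^2 · 9 and 11 = 2^0 · 11. Apply v_p(a/b) = v_p(a) − v_p(b): v_2(36/11) = 2 − 0 = 2.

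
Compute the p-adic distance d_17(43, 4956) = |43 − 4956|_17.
d_17(43, 4956) = 1/4913

Step 1 — x − y = 43 − 4956 = -4913. Step 2 — v_17(-4913) = 3 (factor: -4913 = −(17^3 · 1); the sign does not affect v_p). Step 3 — |x − y|_17 = 17^{-3} = 1/4913.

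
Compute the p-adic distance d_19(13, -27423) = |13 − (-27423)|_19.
d_19(13, -27423) = 1/6859

Step 1 — x − y = 13 − (-27423) = 27436. Step 2 — v_19(27436) = 3 (factor: 27436 = (19^3 · 4); the sign does not affect v_p). Step 3 — |x − y|_19 = 19^{-3} = 1/6859.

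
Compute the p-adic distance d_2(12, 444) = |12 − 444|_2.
d_2(12, 444) = 1/16

Step 1 — x − y = 12 − 444 = -432. Step 2 — v_2(-432) = 4 (factor: -432 = −(2^4 · 27); the sign does not affect v_p). Step 3 — |x − y|_2 = 2^{-4} = 1/16.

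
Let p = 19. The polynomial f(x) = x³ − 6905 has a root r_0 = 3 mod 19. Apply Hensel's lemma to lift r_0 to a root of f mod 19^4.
r_3 = 25862 (mod 130321)

Hensel: r_{i+1} = r_i − f(r_i)/f′(r_i) mod 19^{i+2}, where f′(x) = 3x². Iterate:
  r_0 = 3 (mod 19)
  r_1 = 231 (mod 361)
  r_2 = 5285 (mod 6859)
  r_3 = 25862 (mod 130321)
Final: r = 25862 with f(r) ≡ 0 mod 19^4.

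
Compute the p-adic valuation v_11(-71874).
v_11(-71874) = 3

v_11(n) is the largest exponent k such that 11^k divides n. Factor out: -71874 = -11^3 · 54. (Sign doesn't affect v_p.) So v_11(-71874) = 3.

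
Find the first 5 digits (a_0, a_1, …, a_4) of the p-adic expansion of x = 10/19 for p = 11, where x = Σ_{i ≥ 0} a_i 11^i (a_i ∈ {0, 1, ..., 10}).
(a_0, …, a_4) = (4, 2, 5, 3, 2)

v_11(10/19) = 0 (numerator and denominator both coprime to 11), so x ∈ ℤ_11^×. Compute digits iteratively via a_i = x_i mod 11, x_{i+1} = (x_i − a_i)/11, with x_0 = x:
  x_0 = 10/19;  a_0 = 4;  x_1 = (x_0 − 4)/11 = -6/19
  x_1 = -6/19;  a_1 = 2;  x_2 = (x_1 − 2)/11 = -4/19
  x_2 = -4/19;  a_2 = 5;  x_3 = (x_2 − 5)/11 = -9/19
  x_3 = -9/19;  a_3 = 3;  x_4 = (x_3 − 3)/11 = -6/19
  x_4 = -6/19;  a_4 = 2;  x_5 = (x_4 − 2)/11 = -4/19
Digits: (4, 2, 5, 3, 2).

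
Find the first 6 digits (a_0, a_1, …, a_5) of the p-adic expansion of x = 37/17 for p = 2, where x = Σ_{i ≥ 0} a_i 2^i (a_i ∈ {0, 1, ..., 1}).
(a_0, …, a_5) = (1, 0, 1, 0, 1, 0)

v_2(37/17) = 0 (numerator and denominator both coprime to 2), so x ∈ ℤ_2^×. Compute digits iteratively via a_i = x_i mod 2, x_{i+1} = (x_i − a_i)/2, with x_0 = x:
  x_0 = 37/17;  a_0 = 1;  x_1 = (x_0 − 1)/2 = 10/17
  x_1 = 10/17;  a_1 = 0;  x_2 = (x_1 − 0)/2 = 5/17
  x_2 = 5/17;  a_2 = 1;  x_3 = (x_2 − 1)/2 = -6/17
  x_3 = -6/17;  a_3 = 0;  x_4 = (x_3 − 0)/2 = -3/17
  x_4 = -3/17;  a_4 = 1;  x_5 = (x_4 − 1)/2 = -10/17
  x_5 = -10/17;  a_5 = 0;  x_6 = (x_5 − 0)/2 = -5/17
Digits: (1, 0, 1, 0, 1, 0).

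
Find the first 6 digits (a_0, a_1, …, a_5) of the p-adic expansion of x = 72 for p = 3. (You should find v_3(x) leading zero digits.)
(a_0, …, a_5) = (0, 0, 2, 2, 0, 0)

v_3(72) = 2, so a_0 = ... = a_1 = 0. Factor out: x = 3^2 · u with u = 8 a unit in ℤ_3. Expand u iteratively via a_{v+i} = u_i mod 3, u_{i+1} = (u_i − a_{v+i})/3:
  u_0 = 8;  a_2 = 2;  u_1 = (u_0 − 2)/3 = 2
  u_1 = 2;  a_3 = 2;  u_2 = (u_1 − 2)/3 = 0
  u_2 = 0;  a_4 = 0;  u_3 = (u_2 − 0)/3 = 0
  u_3 = 0;  a_5 = 0;  u_4 = (u_3 − 0)/3 = 0
Digits: (0, 0, 2, 2, 0, 0).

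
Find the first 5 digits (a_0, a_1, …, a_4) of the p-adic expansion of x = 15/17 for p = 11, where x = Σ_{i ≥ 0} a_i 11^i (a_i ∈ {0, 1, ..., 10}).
(a_0, …, a_4) = (8, 0, 9, 5, 4)

v_11(15/17) = 0 (numerator and denominator both coprime to 11), so x ∈ ℤ_11^×. Compute digits iteratively via a_i = x_i mod 11, x_{i+1} = (x_i − a_i)/11, with x_0 = x:
  x_0 = 15/17;  a_0 = 8;  x_1 = (x_0 − 8)/11 = -11/17
  x_1 = -11/17;  a_1 = 0;  x_2 = (x_1 − 0)/11 = -1/17
  x_2 = -1/17;  a_2 = 9;  x_3 = (x_2 − 9)/11 = -14/17
  x_3 = -14/17;  a_3 = 5;  x_4 = (x_3 − 5)/11 = -9/17
  x_4 = -9/17;  a_4 = 4;  x_5 = (x_4 − 4)/11 = -7/17
Digits: (8, 0, 9, 5, 4).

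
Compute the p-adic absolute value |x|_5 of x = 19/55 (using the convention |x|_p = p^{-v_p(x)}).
|19/55|_5 = 5

Step 1 — compute v_5(x) by factoring powers of 5 out of the numerator and denominator: v_5(19/55) = -1. Step 2 — apply |x|_p = p^{-v_p(x)} = 5^{1} = 5.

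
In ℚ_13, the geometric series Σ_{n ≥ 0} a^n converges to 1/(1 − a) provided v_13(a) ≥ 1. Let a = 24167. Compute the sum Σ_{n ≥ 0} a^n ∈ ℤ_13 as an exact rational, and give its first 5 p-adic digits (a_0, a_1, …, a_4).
Σ a^n = 1/(1 − a) = -1/24166;  first 5 digits = (1, 0, 0, 11, 0)

v_13(a) = 3 ≥ 1, so the series converges in ℤ_13 to 1/(1 − a) = 1/(1 − 24167) = -1/24166. Expand this rational in ℤ_13: compute digits iteratively via d_i = x_i mod 13, x_{i+1} = (x_i − d_i)/13. The first 5 digits are (1, 0, 0, 11, 0).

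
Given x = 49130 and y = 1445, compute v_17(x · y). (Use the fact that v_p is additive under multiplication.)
v_17(70992850) = 5

v_p(x) = 3 (factor: 49130 = 17^3 · 10); v_p(y) = 2 (factor: 1445 = 17^2 · 5). Additivity: v_p(xy) = v_p(x) + v_p(y) = 3 + 2 = 5. (Direct check: xy = 70992850 = 17^5 · (50).)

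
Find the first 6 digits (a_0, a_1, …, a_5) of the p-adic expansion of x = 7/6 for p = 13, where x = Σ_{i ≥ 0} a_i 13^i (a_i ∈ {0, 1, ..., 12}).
(a_0, …, a_5) = (12, 10, 10, 10, 10, 10)

v_13(7/6) = 0 (numerator and denominator both coprime to 13), so x ∈ ℤ_13^×. Compute digits iteratively via a_i = x_i mod 13, x_{i+1} = (x_i − a_i)/13, with x_0 = x:
  x_0 = 7/6;  a_0 = 12;  x_1 = (x_0 − 12)/13 = -5/6
  x_1 = -5/6;  a_1 = 10;  x_2 = (x_1 − 10)/13 = -5/6
  x_2 = -5/6;  a_2 = 10;  x_3 = (x_2 − 10)/13 = -5/6
  x_3 = -5/6;  a_3 = 10;  x_4 = (x_3 − 10)/13 = -5/6
  x_4 = -5/6;  a_4 = 10;  x_5 = (x_4 − 10)/13 = -5/6
  x_5 = -5/6;  a_5 = 10;  x_6 = (x_5 − 10)/13 = -5/6
Digits: (12, 10, 10, 10, 10, 10).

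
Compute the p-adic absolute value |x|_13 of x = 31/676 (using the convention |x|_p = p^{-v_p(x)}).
|31/676|_13 = 169

Step 1 — compute v_13(x) by factoring powers of 13 out of the numerator and denominator: v_13(31/676) = -2. Step 2 — apply |x|_p = p^{-v_p(x)} = 13^{2} = 169.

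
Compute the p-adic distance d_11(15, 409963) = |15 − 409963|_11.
d_11(15, 409963) = 1/14641

Step 1 — x − y = 15 − 409963 = -409948. Step 2 — v_11(-409948) = 4 (factor: -409948 = −(11^4 · 28); the sign does not affect v_p). Step 3 — |x − y|_11 = 11^{-4} = 1/14641.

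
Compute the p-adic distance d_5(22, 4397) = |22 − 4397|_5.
d_5(22, 4397) = 1/625

Step 1 — x − y = 22 − 4397 = -4375. Step 2 — v_5(-4375) = 4 (factor: -4375 = −(5^4 · 7); the sign does not affect v_p). Step 3 — |x − y|_5 = 5^{-4} = 1/625.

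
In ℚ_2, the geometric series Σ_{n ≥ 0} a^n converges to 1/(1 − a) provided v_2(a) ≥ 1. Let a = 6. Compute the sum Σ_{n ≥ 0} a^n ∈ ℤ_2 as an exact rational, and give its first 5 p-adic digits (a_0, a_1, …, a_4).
Σ a^n = 1/(1 − a) = -1/5;  first 5 digits = (1, 1, 0, 0, 1)

v_2(a) = 1 ≥ 1, so the series converges in ℤ_2 to 1/(1 − a) = 1/(1 − 6) = -1/5. Expand this rational in ℤ_2: compute digits iteratively via d_i = x_i mod 2, x_{i+1} = (x_i − d_i)/2. The first 5 digits are (1, 1, 0, 0, 1).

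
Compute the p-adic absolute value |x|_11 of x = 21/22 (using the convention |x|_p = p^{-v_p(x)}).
|21/22|_11 = 11

Step 1 — compute v_11(x) by factoring powers of 11 out of the numerator and denominator: v_11(21/22) = -1. Step 2 — apply |x|_p = p^{-v_p(x)} = 11^{1} = 11.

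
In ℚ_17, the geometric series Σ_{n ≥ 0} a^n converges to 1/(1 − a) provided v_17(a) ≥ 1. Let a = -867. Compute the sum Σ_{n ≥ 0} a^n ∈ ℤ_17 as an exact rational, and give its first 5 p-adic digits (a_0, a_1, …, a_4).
Σ a^n = 1/(1 − a) = 1/868;  first 5 digits = (1, 0, 14, 16, 8)

v_17(a) = 2 ≥ 1, so the series converges in ℤ_17 to 1/(1 − a) = 1/(1 − (-867)) = 1/868. Expand this rational in ℤ_17: compute digits iteratively via d_i = x_i mod 17, x_{i+1} = (x_i − d_i)/17. The first 5 digits are (1, 0, 14, 16, 8).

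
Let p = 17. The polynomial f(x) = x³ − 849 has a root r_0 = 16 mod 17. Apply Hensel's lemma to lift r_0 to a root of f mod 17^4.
r_3 = 56541 (mod 83521)

Hensel: r_{i+1} = r_i − f(r_i)/f′(r_i) mod 17^{i+2}, where f′(x) = 3x². Iterate:
  r_0 = 16 (mod 17)
  r_1 = 186 (mod 289)
  r_2 = 2498 (mod 4913)
  r_3 = 56541 (mod 83521)
Final: r = 56541 with f(r) ≡ 0 mod 17^4.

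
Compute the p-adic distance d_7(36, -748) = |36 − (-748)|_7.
d_7(36, -748) = 1/49

Step 1 — x − y = 36 − (-748) = 784. Step 2 — v_7(784) = 2 (factor: 784 = (7^2 · 16); the sign does not affect v_p). Step 3 — |x − y|_7 = 7^{-2} = 1/49.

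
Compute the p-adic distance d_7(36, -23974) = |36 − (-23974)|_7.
d_7(36, -23974) = 1/2401

Step 1 — x − y = 36 − (-23974) = 24010. Step 2 — v_7(24010) = 4 (factor: 24010 = (7^4 · 10); the sign does not affect v_p). Step 3 — |x − y|_7 = 7^{-4} = 1/2401.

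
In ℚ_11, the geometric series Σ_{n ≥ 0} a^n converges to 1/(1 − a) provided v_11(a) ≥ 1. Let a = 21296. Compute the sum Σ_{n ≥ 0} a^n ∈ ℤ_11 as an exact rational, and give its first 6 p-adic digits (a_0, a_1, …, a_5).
Σ a^n = 1/(1 − a) = -1/21295;  first 6 digits = (1, 0, 0, 5, 1, 0)

v_11(a) = 3 ≥ 1, so the series converges in ℤ_11 to 1/(1 − a) = 1/(1 − 21296) = -1/21295. Expand this rational in ℤ_11: compute digits iteratively via d_i = x_i mod 11, x_{i+1} = (x_i − d_i)/11. The first 6 digits are (1, 0, 0, 5, 1, 0).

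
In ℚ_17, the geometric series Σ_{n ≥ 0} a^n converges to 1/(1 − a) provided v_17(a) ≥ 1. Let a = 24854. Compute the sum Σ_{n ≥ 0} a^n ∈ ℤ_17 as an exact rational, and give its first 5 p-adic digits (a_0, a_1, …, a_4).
Σ a^n = 1/(1 − a) = -1/24853;  first 5 digits = (1, 0, 1, 5, 1)

v_17(a) = 2 ≥ 1, so the series converges in ℤ_17 to 1/(1 − a) = 1/(1 − 24854) = -1/24853. Expand this rational in ℤ_17: compute digits iteratively via d_i = x_i mod 17, x_{i+1} = (x_i − d_i)/17. The first 5 digits are (1, 0, 1, 5, 1).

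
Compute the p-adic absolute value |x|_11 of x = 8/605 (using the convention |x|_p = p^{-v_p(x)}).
|8/605|_11 = 121

Step 1 — compute v_11(x) by factoring powers of 11 out of the numerator and denominator: v_11(8/605) = -2. Step 2 — apply |x|_p = p^{-v_p(x)} = 11^{2} = 121.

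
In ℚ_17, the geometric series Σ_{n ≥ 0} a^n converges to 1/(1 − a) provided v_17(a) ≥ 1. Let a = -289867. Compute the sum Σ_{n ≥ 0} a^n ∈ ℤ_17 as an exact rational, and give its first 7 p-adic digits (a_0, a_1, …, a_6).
Σ a^n = 1/(1 − a) = 1/289868;  first 7 digits = (1, 0, 0, 9, 13, 16, 12)

v_17(a) = 3 ≥ 1, so the series converges in ℤ_17 to 1/(1 − a) = 1/(1 − (-289867)) = 1/289868. Expand this rational in ℤ_17: compute digits iteratively via d_i = x_i mod 17, x_{i+1} = (x_i − d_i)/17. The first 7 digits are (1, 0, 0, 9, 13, 16, 12).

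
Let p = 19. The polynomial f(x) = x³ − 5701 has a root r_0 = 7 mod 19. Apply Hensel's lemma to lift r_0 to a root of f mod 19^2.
r_1 = 235 (mod 361)

Hensel: r_{i+1} = r_i − f(r_i)/f′(r_i) mod 19^{i+2}, where f′(x) = 3x². Iterate:
  r_0 = 7 (mod 19)
  r_1 = 235 (mod 361)
Final: r = 235 with f(r) ≡ 0 mod 19^2.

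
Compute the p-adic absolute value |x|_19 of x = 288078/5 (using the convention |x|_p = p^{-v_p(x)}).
|288078/5|_19 = 1/6859

Step 1 — compute v_19(x) by factoring powers of 19 out of the numerator and denominator: v_19(288078/5) = 3. Step 2 — apply |x|_p = p^{-v_p(x)} = 19^{-3} = 1/6859.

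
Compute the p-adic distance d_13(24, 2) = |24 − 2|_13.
d_13(24, 2) = 1

Step 1 — x − y = 24 − 2 = 22. Step 2 — v_13(22) = 0 (factor: 22 = (13^0 · 22); the sign does not affect v_p). Step 3 — |x − y|_13 = 13^{0} = 1.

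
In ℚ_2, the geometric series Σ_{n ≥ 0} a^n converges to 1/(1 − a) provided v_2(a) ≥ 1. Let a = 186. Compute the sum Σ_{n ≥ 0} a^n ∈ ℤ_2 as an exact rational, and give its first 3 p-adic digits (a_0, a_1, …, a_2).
Σ a^n = 1/(1 − a) = -1/185;  first 3 digits = (1, 1, 1)

v_2(a) = 1 ≥ 1, so the series converges in ℤ_2 to 1/(1 − a) = 1/(1 − 186) = -1/185. Expand this rational in ℤ_2: compute digits iteratively via d_i = x_i mod 2, x_{i+1} = (x_i − d_i)/2. The first 3 digits are (1, 1, 1).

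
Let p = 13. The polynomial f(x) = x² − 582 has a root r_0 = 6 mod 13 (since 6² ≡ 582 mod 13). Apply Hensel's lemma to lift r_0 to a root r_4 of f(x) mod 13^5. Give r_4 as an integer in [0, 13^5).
r_4 = 138885 (mod 371293)

Hensel's recurrence: r_{i+1} = r_i − f(r_i)·(f′(r_i))^{-1} mod 13^{i+2}, with f′(x) = 2x. Iterate:
  r_0 = 6 (mod 13)
  r_1 = 136 (mod 169)
  r_2 = 474 (mod 2197)
  r_3 = 24641 (mod 28561)
  r_4 = 138885 (mod 371293)
Final: r_4 = 138885, and one checks f(r_4) ≡ 0 mod 13^5.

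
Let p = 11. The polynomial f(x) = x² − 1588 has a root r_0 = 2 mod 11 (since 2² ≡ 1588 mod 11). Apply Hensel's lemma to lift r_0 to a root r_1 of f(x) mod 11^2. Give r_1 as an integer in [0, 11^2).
r_1 = 35 (mod 121)

Hensel's recurrence: r_{i+1} = r_i − f(r_i)·(f′(r_i))^{-1} mod 11^{i+2}, with f′(x) = 2x. Iterate:
  r_0 = 2 (mod 11)
  r_1 = 35 (mod 121)
Final: r_1 = 35, and one checks f(r_1) ≡ 0 mod 11^2.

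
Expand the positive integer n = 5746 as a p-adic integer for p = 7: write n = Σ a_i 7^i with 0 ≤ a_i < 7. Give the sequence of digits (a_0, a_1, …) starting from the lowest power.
(a_0, a_1, …) = (6, 1, 5, 2, 2)

Repeated division by 7 gives the digits low-to-high: 5746 = 6 + 1·7^1 + 5·7^2 + 2·7^3 + 2·7^4. Digit sequence: (6, 1, 5, 2, 2).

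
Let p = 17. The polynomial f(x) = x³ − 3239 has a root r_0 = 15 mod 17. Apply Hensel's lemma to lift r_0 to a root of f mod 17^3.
r_2 = 967 (mod 4913)

Hensel: r_{i+1} = r_i − f(r_i)/f′(r_i) mod 17^{i+2}, where f′(x) = 3x². Iterate:
  r_0 = 15 (mod 17)
  r_1 = 100 (mod 289)
  r_2 = 967 (mod 4913)
Final: r = 967 with f(r) ≡ 0 mod 17^3.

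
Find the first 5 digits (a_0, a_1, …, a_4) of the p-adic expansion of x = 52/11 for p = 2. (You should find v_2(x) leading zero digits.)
(a_0, …, a_4) = (0, 0, 1, 1, 1)

v_2(52/11) = 2, so a_0 = ... = a_1 = 0. Factor out: x = 2^2 · u with u = 13/11 a unit in ℤ_2. Expand u iteratively via a_{v+i} = u_i mod 2, u_{i+1} = (u_i − a_{v+i})/2:
  u_0 = 13/11;  a_2 = 1;  u_1 = (u_0 − 1)/2 = 1/11
  u_1 = 1/11;  a_3 = 1;  u_2 = (u_1 − 1)/2 = -5/11
  u_2 = -5/11;  a_4 = 1;  u_3 = (u_2 − 1)/2 = -8/11
Digits: (0, 0, 1, 1, 1).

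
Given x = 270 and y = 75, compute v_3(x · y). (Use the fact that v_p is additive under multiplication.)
v_3(20250) = 4

v_p(x) = 3 (factor: 270 = 3^3 · 10); v_p(y) = 1 (factor: 75 = 3^1 · 25). Additivity: v_p(xy) = v_p(x) + v_p(y) = 3 + 1 = 4. (Direct check: xy = 20250 = 3^4 · (250).)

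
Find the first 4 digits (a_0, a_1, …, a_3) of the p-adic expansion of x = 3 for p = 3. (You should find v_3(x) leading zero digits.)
(a_0, …, a_3) = (0, 1, 0, 0)

v_3(3) = 1, so a_0 = ... = a_0 = 0. Factor out: x = 3^1 · u with u = 1 a unit in ℤ_3. Expand u iteratively via a_{v+i} = u_i mod 3, u_{i+1} = (u_i − a_{v+i})/3:
  u_0 = 1;  a_1 = 1;  u_1 = (u_0 − 1)/3 = 0
  u_1 = 0;  a_2 = 0;  u_2 = (u_1 − 0)/3 = 0
  u_2 = 0;  a_3 = 0;  u_3 = (u_2 − 0)/3 = 0
Digits: (0, 1, 0, 0).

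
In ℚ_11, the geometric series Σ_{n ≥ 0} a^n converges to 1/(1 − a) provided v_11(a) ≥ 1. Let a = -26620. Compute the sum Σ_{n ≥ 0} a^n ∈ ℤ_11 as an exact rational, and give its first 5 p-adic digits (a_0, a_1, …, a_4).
Σ a^n = 1/(1 − a) = 1/26621;  first 5 digits = (1, 0, 0, 2, 9)

v_11(a) = 3 ≥ 1, so the series converges in ℤ_11 to 1/(1 − a) = 1/(1 − (-26620)) = 1/26621. Expand this rational in ℤ_11: compute digits iteratively via d_i = x_i mod 11, x_{i+1} = (x_i − d_i)/11. The first 5 digits are (1, 0, 0, 2, 9).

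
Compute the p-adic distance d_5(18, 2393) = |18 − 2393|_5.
d_5(18, 2393) = 1/125

Step 1 — x − y = 18 − 2393 = -2375. Step 2 — v_5(-2375) = 3 (factor: -2375 = −(5^3 · 19); the sign does not affect v_p). Step 3 — |x − y|_5 = 5^{-3} = 1/125.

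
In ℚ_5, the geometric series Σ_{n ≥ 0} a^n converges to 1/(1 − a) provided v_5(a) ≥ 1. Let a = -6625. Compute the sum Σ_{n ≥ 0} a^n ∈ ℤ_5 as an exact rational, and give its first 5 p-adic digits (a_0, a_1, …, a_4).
Σ a^n = 1/(1 − a) = 1/6626;  first 5 digits = (1, 0, 0, 2, 4)

v_5(a) = 3 ≥ 1, so the series converges in ℤ_5 to 1/(1 − a) = 1/(1 − (-6625)) = 1/6626. Expand this rational in ℤ_5: compute digits iteratively via d_i = x_i mod 5, x_{i+1} = (x_i − d_i)/5. The first 5 digits are (1, 0, 0, 2, 4).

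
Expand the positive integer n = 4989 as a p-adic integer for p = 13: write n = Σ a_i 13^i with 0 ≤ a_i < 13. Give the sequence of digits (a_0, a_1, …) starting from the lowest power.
(a_0, a_1, …) = (10, 6, 3, 2)

Repeated division by 13 gives the digits low-to-high: 4989 = 10 + 6·13^1 + 3·13^2 + 2·13^3. Digit sequence: (10, 6, 3, 2).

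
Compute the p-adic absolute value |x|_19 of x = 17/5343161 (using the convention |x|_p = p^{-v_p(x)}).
|17/5343161|_19 = 130321

Step 1 — compute v_19(x) by factoring powers of 19 out of the numerator and denominator: v_19(17/5343161) = -4. Step 2 — apply |x|_p = p^{-v_p(x)} = 19^{4} = 130321.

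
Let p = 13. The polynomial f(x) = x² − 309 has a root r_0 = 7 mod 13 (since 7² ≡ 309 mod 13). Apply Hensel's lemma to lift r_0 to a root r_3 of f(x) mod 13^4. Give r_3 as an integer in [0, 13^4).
r_3 = 3985 (mod 28561)

Hensel's recurrence: r_{i+1} = r_i − f(r_i)·(f′(r_i))^{-1} mod 13^{i+2}, with f′(x) = 2x. Iterate:
  r_0 = 7 (mod 13)
  r_1 = 98 (mod 169)
  r_2 = 1788 (mod 2197)
  r_3 = 3985 (mod 28561)
Final: r_3 = 3985, and one checks f(r_3) ≡ 0 mod 13^4.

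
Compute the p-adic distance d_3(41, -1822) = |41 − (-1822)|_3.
d_3(41, -1822) = 1/81

Step 1 — x − y = 41 − (-1822) = 1863. Step 2 — v_3(1863) = 4 (factor: 1863 = (3^4 · 23); the sign does not affect v_p). Step 3 — |x − y|_3 = 3^{-4} = 1/81.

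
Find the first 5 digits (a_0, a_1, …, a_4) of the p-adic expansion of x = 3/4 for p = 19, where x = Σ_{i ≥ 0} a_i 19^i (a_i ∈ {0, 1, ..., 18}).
(a_0, …, a_4) = (15, 4, 14, 4, 14)

v_19(3/4) = 0 (numerator and denominator both coprime to 19), so x ∈ ℤ_19^×. Compute digits iteratively via a_i = x_i mod 19, x_{i+1} = (x_i − a_i)/19, with x_0 = x:
  x_0 = 3/4;  a_0 = 15;  x_1 = (x_0 − 15)/19 = -3/4
  x_1 = -3/4;  a_1 = 4;  x_2 = (x_1 − 4)/19 = -1/4
  x_2 = -1/4;  a_2 = 14;  x_3 = (x_2 − 14)/19 = -3/4
  x_3 = -3/4;  a_3 = 4;  x_4 = (x_3 − 4)/19 = -1/4
  x_4 = -1/4;  a_4 = 14;  x_5 = (x_4 − 14)/19 = -3/4
Digits: (15, 4, 14, 4, 14).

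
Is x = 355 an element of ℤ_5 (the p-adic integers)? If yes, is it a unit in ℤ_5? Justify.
x ∈ ℤ_5 but not a unit; v_5(x) = 1 > 0

ℤ_5 = {x ∈ ℚ_5 : v_5(x) ≥ 0} and ℤ_5^× = {x ∈ ℤ_5 : v_5(x) = 0}. Here v_5(355) = v_5(num) − v_5(den) = 1; compare against these criteria.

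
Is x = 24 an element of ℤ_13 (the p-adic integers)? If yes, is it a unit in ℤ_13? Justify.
x ∈ ℤ_13^× (unit); v_13(x) = 0

ℤ_13 = {x ∈ ℚ_13 : v_13(x) ≥ 0} and ℤ_13^× = {x ∈ ℤ_13 : v_13(x) = 0}. Here v_13(24) = v_13(num) − v_13(den) = 0; compare against these criteria.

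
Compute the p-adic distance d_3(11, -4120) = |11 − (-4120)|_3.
d_3(11, -4120) = 1/243

Step 1 — x − y = 11 − (-4120) = 4131. Step 2 — v_3(4131) = 5 (factor: 4131 = (3^5 · 17); the sign does not affect v_p). Step 3 — |x − y|_3 = 3^{-5} = 1/243.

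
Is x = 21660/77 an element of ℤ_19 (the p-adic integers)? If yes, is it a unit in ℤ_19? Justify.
x ∈ ℤ_19 but not a unit; v_19(x) = 2 > 0

ℤ_19 = {x ∈ ℚ_19 : v_19(x) ≥ 0} and ℤ_19^× = {x ∈ ℤ_19 : v_19(x) = 0}. Here v_19(21660/77) = v_19(num) − v_19(den) = 2; compare against these criteria.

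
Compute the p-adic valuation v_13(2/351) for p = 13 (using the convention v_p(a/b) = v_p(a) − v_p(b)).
v_13(2/351) = -1

Factor powers of 13 from the numerator and denominator of the reduced fraction: 2 = 13^0 · 2 and 351 = 13^1 · 27. Apply v_p(a/b) = v_p(a) − v_p(b): v_13(2/351) = 0 − 1 = -1.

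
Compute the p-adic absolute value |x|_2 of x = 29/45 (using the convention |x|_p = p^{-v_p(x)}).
|29/45|_2 = 1

Step 1 — compute v_2(x) by factoring powers of 2 out of the numerator and denominator: v_2(29/45) = 0. Step 2 — apply |x|_p = p^{-v_p(x)} = 2^{0} = 1.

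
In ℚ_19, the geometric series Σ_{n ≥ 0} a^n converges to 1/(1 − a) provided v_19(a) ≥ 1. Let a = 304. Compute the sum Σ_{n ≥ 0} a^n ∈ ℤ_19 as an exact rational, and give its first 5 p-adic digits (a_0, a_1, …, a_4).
Σ a^n = 1/(1 − a) = -1/303;  first 5 digits = (1, 16, 9, 5, 12)

v_19(a) = 1 ≥ 1, so the series converges in ℤ_19 to 1/(1 − a) = 1/(1 − 304) = -1/303. Expand this rational in ℤ_19: compute digits iteratively via d_i = x_i mod 19, x_{i+1} = (x_i − d_i)/19. The first 5 digits are (1, 16, 9, 5, 12).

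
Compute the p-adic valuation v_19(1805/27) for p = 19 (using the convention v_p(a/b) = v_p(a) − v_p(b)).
v_19(1805/27) = 2

Factor powers of 19 from the numerator and denominator of the reduced fraction: 1805 = 19^2 · 5 and 27 = 19^0 · 27. Apply v_p(a/b) = v_p(a) − v_p(b): v_19(1805/27) = 2 − 0 = 2.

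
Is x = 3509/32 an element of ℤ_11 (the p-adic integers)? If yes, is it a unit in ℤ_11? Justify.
x ∈ ℤ_11 but not a unit; v_11(x) = 2 > 0

ℤ_11 = {x ∈ ℚ_11 : v_11(x) ≥ 0} and ℤ_11^× = {x ∈ ℤ_11 : v_11(x) = 0}. Here v_11(3509/32) = v_11(num) − v_11(den) = 2; compare against these criteria.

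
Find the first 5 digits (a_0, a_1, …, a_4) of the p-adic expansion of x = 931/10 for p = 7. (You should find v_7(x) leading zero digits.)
(a_0, …, a_4) = (0, 0, 4, 6, 4)

v_7(931/10) = 2, so a_0 = ... = a_1 = 0. Factor out: x = 7^2 · u with u = 19/10 a unit in ℤ_7. Expand u iteratively via a_{v+i} = u_i mod 7, u_{i+1} = (u_i − a_{v+i})/7:
  u_0 = 19/10;  a_2 = 4;  u_1 = (u_0 − 4)/7 = -3/10
  u_1 = -3/10;  a_3 = 6;  u_2 = (u_1 − 6)/7 = -9/10
  u_2 = -9/10;  a_4 = 4;  u_3 = (u_2 − 4)/7 = -7/10
Digits: (0, 0, 4, 6, 4).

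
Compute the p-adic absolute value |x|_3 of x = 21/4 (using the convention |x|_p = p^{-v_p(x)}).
|21/4|_3 = 1/3

Step 1 — compute v_3(x) by factoring powers of 3 out of the numerator and denominator: v_3(21/4) = 1. Step 2 — apply |x|_p = p^{-v_p(x)} = 3^{-1} = 1/3.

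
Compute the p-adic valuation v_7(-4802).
v_7(-4802) = 4

v_7(n) is the largest exponent k such that 7^k divides n. Factor out: -4802 = -7^4 · 2. (Sign doesn't affect v_p.) So v_7(-4802) = 4.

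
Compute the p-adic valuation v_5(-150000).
v_5(-150000) = 5

v_5(n) is the largest exponent k such that 5^k divides n. Factor out: -150000 = -5^5 · 48. (Sign doesn't affect v_p.) So v_5(-150000) = 5.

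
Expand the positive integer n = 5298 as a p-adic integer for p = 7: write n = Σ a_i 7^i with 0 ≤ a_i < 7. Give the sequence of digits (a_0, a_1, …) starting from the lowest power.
(a_0, a_1, …) = (6, 0, 3, 1, 2)

Repeated division by 7 gives the digits low-to-high: 5298 = 6 + 3·7^2 + 1·7^3 + 2·7^4. Digit sequence: (6, 0, 3, 1, 2).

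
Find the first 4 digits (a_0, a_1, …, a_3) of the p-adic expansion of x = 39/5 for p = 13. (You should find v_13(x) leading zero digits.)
(a_0, …, a_3) = (0, 11, 7, 2)

v_13(39/5) = 1, so a_0 = ... = a_0 = 0. Factor out: x = 13^1 · u with u = 3/5 a unit in ℤ_13. Expand u iteratively via a_{v+i} = u_i mod 13, u_{i+1} = (u_i − a_{v+i})/13:
  u_0 = 3/5;  a_1 = 11;  u_1 = (u_0 − 11)/13 = -4/5
  u_1 = -4/5;  a_2 = 7;  u_2 = (u_1 − 7)/13 = -3/5
  u_2 = -3/5;  a_3 = 2;  u_3 = (u_2 − 2)/13 = -1/5
Digits: (0, 11, 7, 2).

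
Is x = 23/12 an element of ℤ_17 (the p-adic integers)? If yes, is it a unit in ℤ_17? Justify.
x ∈ ℤ_17^× (unit); v_17(x) = 0

ℤ_17 = {x ∈ ℚ_17 : v_17(x) ≥ 0} and ℤ_17^× = {x ∈ ℤ_17 : v_17(x) = 0}. Here v_17(23/12) = v_17(num) − v_17(den) = 0; compare against these criteria.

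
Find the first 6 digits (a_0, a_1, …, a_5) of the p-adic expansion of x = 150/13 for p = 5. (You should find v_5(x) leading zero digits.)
(a_0, …, a_5) = (0, 0, 2, 2, 3, 2)

v_5(150/13) = 2, so a_0 = ... = a_1 = 0. Factor out: x = 5^2 · u with u = 6/13 a unit in ℤ_5. Expand u iteratively via a_{v+i} = u_i mod 5, u_{i+1} = (u_i − a_{v+i})/5:
  u_0 = 6/13;  a_2 = 2;  u_1 = (u_0 − 2)/5 = -4/13
  u_1 = -4/13;  a_3 = 2;  u_2 = (u_1 − 2)/5 = -6/13
  u_2 = -6/13;  a_4 = 3;  u_3 = (u_2 − 3)/5 = -9/13
  u_3 = -9/13;  a_5 = 2;  u_4 = (u_3 − 2)/5 = -7/13
Digits: (0, 0, 2, 2, 3, 2).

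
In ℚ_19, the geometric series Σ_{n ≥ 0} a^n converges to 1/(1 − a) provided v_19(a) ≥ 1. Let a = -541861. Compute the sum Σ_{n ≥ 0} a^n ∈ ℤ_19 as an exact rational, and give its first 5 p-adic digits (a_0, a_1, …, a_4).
Σ a^n = 1/(1 − a) = 1/541862;  first 5 digits = (1, 0, 0, 16, 14)

v_19(a) = 3 ≥ 1, so the series converges in ℤ_19 to 1/(1 − a) = 1/(1 − (-541861)) = 1/541862. Expand this rational in ℤ_19: compute digits iteratively via d_i = x_i mod 19, x_{i+1} = (x_i − d_i)/19. The first 5 digits are (1, 0, 0, 16, 14).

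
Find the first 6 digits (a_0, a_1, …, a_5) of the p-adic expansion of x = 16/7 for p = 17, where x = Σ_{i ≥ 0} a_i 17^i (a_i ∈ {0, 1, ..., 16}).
(a_0, …, a_5) = (12, 14, 4, 7, 2, 12)

v_17(16/7) = 0 (numerator and denominator both coprime to 17), so x ∈ ℤ_17^×. Compute digits iteratively via a_i = x_i mod 17, x_{i+1} = (x_i − a_i)/17, with x_0 = x:
  x_0 = 16/7;  a_0 = 12;  x_1 = (x_0 − 12)/17 = -4/7
  x_1 = -4/7;  a_1 = 14;  x_2 = (x_1 − 14)/17 = -6/7
  x_2 = -6/7;  a_2 = 4;  x_3 = (x_2 − 4)/17 = -2/7
  x_3 = -2/7;  a_3 = 7;  x_4 = (x_3 − 7)/17 = -3/7
  x_4 = -3/7;  a_4 = 2;  x_5 = (x_4 − 2)/17 = -1/7
  x_5 = -1/7;  a_5 = 12;  x_6 = (x_5 − 12)/17 = -5/7
Digits: (12, 14, 4, 7, 2, 12).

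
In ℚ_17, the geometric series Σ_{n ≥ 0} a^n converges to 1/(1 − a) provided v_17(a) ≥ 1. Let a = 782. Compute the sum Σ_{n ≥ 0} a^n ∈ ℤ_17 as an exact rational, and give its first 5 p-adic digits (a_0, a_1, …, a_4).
Σ a^n = 1/(1 − a) = -1/781;  first 5 digits = (1, 12, 10, 16, 16)

v_17(a) = 1 ≥ 1, so the series converges in ℤ_17 to 1/(1 − a) = 1/(1 − 782) = -1/781. Expand this rational in ℤ_17: compute digits iteratively via d_i = x_i mod 17, x_{i+1} = (x_i − d_i)/17. The first 5 digits are (1, 12, 10, 16, 16).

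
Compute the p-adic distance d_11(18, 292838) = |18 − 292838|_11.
d_11(18, 292838) = 1/14641

Step 1 — x − y = 18 − 292838 = -292820. Step 2 — v_11(-292820) = 4 (factor: -292820 = −(11^4 · 20); the sign does not affect v_p). Step 3 — |x − y|_11 = 11^{-4} = 1/14641.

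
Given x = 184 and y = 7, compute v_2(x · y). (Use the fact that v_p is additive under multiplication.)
v_2(1288) = 3

v_p(x) = 3 (factor: 184 = 2^3 · 23); v_p(y) = 0 (factor: 7 = 2^0 · 7). Additivity: v_p(xy) = v_p(x) + v_p(y) = 3 + 0 = 3. (Direct check: xy = 1288 = 2^3 · (161).)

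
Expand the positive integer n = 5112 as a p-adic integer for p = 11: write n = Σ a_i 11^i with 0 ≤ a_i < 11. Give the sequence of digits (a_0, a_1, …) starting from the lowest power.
(a_0, a_1, …) = (8, 2, 9, 3)

Repeated division by 11 gives the digits low-to-high: 5112 = 8 + 2·11^1 + 9·11^2 + 3·11^3. Digit sequence: (8, 2, 9, 3).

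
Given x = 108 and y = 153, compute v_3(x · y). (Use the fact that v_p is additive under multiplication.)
v_3(16524) = 5

v_p(x) = 3 (factor: 108 = 3^3 · 4); v_p(y) = 2 (factor: 153 = 3^2 · 17). Additivity: v_p(xy) = v_p(x) + v_p(y) = 3 + 2 = 5. (Direct check: xy = 16524 = 3^5 · (68).)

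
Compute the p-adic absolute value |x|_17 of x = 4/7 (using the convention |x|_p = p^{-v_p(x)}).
|4/7|_17 = 1

Step 1 — compute v_17(x) by factoring powers of 17 out of the numerator and denominator: v_17(4/7) = 0. Step 2 — apply |x|_p = p^{-v_p(x)} = 17^{0} = 1.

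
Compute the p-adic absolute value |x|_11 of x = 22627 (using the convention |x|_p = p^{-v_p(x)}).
|22627|_11 = 1/1331

Step 1 — compute v_11(x) by factoring powers of 11 out of the numerator and denominator: v_11(22627) = 3. Step 2 — apply |x|_p = p^{-v_p(x)} = 11^{-3} = 1/1331.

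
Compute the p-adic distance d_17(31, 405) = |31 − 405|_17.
d_17(31, 405) = 1/17

Step 1 — x − y = 31 − 405 = -374. Step 2 — v_17(-374) = 1 (factor: -374 = −(17^1 · 22); the sign does not affect v_p). Step 3 — |x − y|_17 = 17^{-1} = 1/17.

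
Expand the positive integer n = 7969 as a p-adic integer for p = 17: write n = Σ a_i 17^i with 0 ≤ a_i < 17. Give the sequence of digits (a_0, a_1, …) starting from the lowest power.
(a_0, a_1, …) = (13, 9, 10, 1)

Repeated division by 17 gives the digits low-to-high: 7969 = 13 + 9·17^1 + 10·17^2 + 1·17^3. Digit sequence: (13, 9, 10, 1).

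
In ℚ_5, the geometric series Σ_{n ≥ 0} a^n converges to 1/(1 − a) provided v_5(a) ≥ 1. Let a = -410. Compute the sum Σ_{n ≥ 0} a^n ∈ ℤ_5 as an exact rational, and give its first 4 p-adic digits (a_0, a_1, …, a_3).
Σ a^n = 1/(1 − a) = 1/411;  first 4 digits = (1, 3, 2, 3)

v_5(a) = 1 ≥ 1, so the series converges in ℤ_5 to 1/(1 − a) = 1/(1 − (-410)) = 1/411. Expand this rational in ℤ_5: compute digits iteratively via d_i = x_i mod 5, x_{i+1} = (x_i − d_i)/5. The first 4 digits are (1, 3, 2, 3).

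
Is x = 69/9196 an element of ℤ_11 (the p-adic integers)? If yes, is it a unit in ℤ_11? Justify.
x ∉ ℤ_11 (v_11(x) = -2 < 0)

ℤ_11 = {x ∈ ℚ_11 : v_11(x) ≥ 0} and ℤ_11^× = {x ∈ ℤ_11 : v_11(x) = 0}. Here v_11(69/9196) = v_11(num) − v_11(den) = -2; compare against these criteria.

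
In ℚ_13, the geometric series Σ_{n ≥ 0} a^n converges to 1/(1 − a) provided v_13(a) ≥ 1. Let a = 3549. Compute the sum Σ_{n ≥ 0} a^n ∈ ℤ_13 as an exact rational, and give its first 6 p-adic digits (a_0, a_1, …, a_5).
Σ a^n = 1/(1 − a) = -1/3548;  first 6 digits = (1, 0, 8, 1, 12, 7)

v_13(a) = 2 ≥ 1, so the series converges in ℤ_13 to 1/(1 − a) = 1/(1 − 3549) = -1/3548. Expand this rational in ℤ_13: compute digits iteratively via d_i = x_i mod 13, x_{i+1} = (x_i − d_i)/13. The first 6 digits are (1, 0, 8, 1, 12, 7).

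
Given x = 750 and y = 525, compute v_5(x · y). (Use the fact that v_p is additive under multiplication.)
v_5(393750) = 5

v_p(x) = 3 (factor: 750 = 5^3 · 6); v_p(y) = 2 (factor: 525 = 5^2 · 21). Additivity: v_p(xy) = v_p(x) + v_p(y) = 3 + 2 = 5. (Direct check: xy = 393750 = 5^5 · (126).)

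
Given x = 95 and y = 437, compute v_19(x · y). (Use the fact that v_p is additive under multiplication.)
v_19(41515) = 2

v_p(x) = 1 (factor: 95 = 19^1 · 5); v_p(y) = 1 (factor: 437 = 19^1 · 23). Additivity: v_p(xy) = v_p(x) + v_p(y) = 1 + 1 = 2. (Direct check: xy = 41515 = 19^2 · (115).)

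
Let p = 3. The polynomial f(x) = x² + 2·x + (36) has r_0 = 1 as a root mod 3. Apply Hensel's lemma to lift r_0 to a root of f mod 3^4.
r_3 = 16 (mod 81)

Hensel: r_{i+1} = r_i − f(r_i)·(f′(r_i))^{-1} mod 3^{i+2}, f′(x) = 2x + 2. Iterate:
  r_0 = 1 (mod 3)
  r_1 = 7 (mod 9)
  r_2 = 16 (mod 27)
  r_3 = 16 (mod 81)
Final: r = 16 satisfies f(r) ≡ 0 mod 3^4.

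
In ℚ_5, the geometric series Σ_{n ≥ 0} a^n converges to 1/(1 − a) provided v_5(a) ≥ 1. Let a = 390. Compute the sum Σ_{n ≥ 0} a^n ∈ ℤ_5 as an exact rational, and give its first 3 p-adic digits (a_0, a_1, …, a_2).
Σ a^n = 1/(1 − a) = -1/389;  first 3 digits = (1, 3, 4)

v_5(a) = 1 ≥ 1, so the series converges in ℤ_5 to 1/(1 − a) = 1/(1 − 390) = -1/389. Expand this rational in ℤ_5: compute digits iteratively via d_i = x_i mod 5, x_{i+1} = (x_i − d_i)/5. The first 3 digits are (1, 3, 4).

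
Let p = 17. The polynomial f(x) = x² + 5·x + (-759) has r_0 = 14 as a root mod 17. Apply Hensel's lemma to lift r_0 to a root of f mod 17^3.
r_2 = 4723 (mod 4913)

Hensel: r_{i+1} = r_i − f(r_i)·(f′(r_i))^{-1} mod 17^{i+2}, f′(x) = 2x + 5. Iterate:
  r_0 = 14 (mod 17)
  r_1 = 99 (mod 289)
  r_2 = 4723 (mod 4913)
Final: r = 4723 satisfies f(r) ≡ 0 mod 17^3.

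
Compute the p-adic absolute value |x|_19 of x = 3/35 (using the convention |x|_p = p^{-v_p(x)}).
|3/35|_19 = 1

Step 1 — compute v_19(x) by factoring powers of 19 out of the numerator and denominator: v_19(3/35) = 0. Step 2 — apply |x|_p = p^{-v_p(x)} = 19^{0} = 1.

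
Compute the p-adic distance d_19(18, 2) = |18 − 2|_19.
d_19(18, 2) = 1

Step 1 — x − y = 18 − 2 = 16. Step 2 — v_19(16) = 0 (factor: 16 = (19^0 · 16); the sign does not affect v_p). Step 3 — |x − y|_19 = 19^{0} = 1.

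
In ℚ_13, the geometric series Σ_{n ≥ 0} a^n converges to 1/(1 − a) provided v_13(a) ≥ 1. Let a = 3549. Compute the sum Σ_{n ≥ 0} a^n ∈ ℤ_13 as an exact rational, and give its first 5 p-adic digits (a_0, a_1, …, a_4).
Σ a^n = 1/(1 − a) = -1/3548;  first 5 digits = (1, 0, 8, 1, 12)

v_13(a) = 2 ≥ 1, so the series converges in ℤ_13 to 1/(1 − a) = 1/(1 − 3549) = -1/3548. Expand this rational in ℤ_13: compute digits iteratively via d_i = x_i mod 13, x_{i+1} = (x_i − d_i)/13. The first 5 digits are (1, 0, 8, 1, 12).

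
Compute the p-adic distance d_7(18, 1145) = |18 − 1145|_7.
d_7(18, 1145) = 1/49

Step 1 — x − y = 18 − 1145 = -1127. Step 2 — v_7(-1127) = 2 (factor: -1127 = −(7^2 · 23); the sign does not affect v_p). Step 3 — |x − y|_7 = 7^{-2} = 1/49.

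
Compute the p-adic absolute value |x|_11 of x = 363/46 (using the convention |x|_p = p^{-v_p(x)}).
|363/46|_11 = 1/121

Step 1 — compute v_11(x) by factoring powers of 11 out of the numerator and denominator: v_11(363/46) = 2. Step 2 — apply |x|_p = p^{-v_p(x)} = 11^{-2} = 1/121.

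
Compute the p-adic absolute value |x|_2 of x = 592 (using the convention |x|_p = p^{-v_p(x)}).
|592|_2 = 1/16

Step 1 — compute v_2(x) by factoring powers of 2 out of the numerator and denominator: v_2(592) = 4. Step 2 — apply |x|_p = p^{-v_p(x)} = 2^{-4} = 1/16.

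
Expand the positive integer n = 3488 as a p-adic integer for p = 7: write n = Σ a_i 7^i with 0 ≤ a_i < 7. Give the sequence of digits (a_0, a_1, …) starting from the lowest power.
(a_0, a_1, …) = (2, 1, 1, 3, 1)

Repeated division by 7 gives the digits low-to-high: 3488 = 2 + 1·7^1 + 1·7^2 + 3·7^3 + 1·7^4. Digit sequence: (2, 1, 1, 3, 1).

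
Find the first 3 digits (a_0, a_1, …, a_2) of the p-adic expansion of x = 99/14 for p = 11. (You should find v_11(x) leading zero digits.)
(a_0, …, a_2) = (0, 3, 10)

v_11(99/14) = 1, so a_0 = ... = a_0 = 0. Factor out: x = 11^1 · u with u = 9/14 a unit in ℤ_11. Expand u iteratively via a_{v+i} = u_i mod 11, u_{i+1} = (u_i − a_{v+i})/11:
  u_0 = 9/14;  a_1 = 3;  u_1 = (u_0 − 3)/11 = -3/14
  u_1 = -3/14;  a_2 = 10;  u_2 = (u_1 − 10)/11 = -13/14
Digits: (0, 3, 10).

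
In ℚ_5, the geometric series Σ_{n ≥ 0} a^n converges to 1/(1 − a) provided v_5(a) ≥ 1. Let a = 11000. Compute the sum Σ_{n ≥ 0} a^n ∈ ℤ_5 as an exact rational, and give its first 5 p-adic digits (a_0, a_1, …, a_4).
Σ a^n = 1/(1 − a) = -1/10999;  first 5 digits = (1, 0, 0, 3, 2)

v_5(a) = 3 ≥ 1, so the series converges in ℤ_5 to 1/(1 − a) = 1/(1 − 11000) = -1/10999. Expand this rational in ℤ_5: compute digits iteratively via d_i = x_i mod 5, x_{i+1} = (x_i − d_i)/5. The first 5 digits are (1, 0, 0, 3, 2).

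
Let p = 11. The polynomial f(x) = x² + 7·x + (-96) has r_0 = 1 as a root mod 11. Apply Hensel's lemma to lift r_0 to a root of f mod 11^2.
r_1 = 78 (mod 121)

Hensel: r_{i+1} = r_i − f(r_i)·(f′(r_i))^{-1} mod 11^{i+2}, f′(x) = 2x + 7. Iterate:
  r_0 = 1 (mod 11)
  r_1 = 78 (mod 121)
Final: r = 78 satisfies f(r) ≡ 0 mod 11^2.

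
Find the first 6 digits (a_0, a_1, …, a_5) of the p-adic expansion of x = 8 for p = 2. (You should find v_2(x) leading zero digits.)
(a_0, …, a_5) = (0, 0, 0, 1, 0, 0)

v_2(8) = 3, so a_0 = ... = a_2 = 0. Factor out: x = 2^3 · u with u = 1 a unit in ℤ_2. Expand u iteratively via a_{v+i} = u_i mod 2, u_{i+1} = (u_i − a_{v+i})/2:
  u_0 = 1;  a_3 = 1;  u_1 = (u_0 − 1)/2 = 0
  u_1 = 0;  a_4 = 0;  u_2 = (u_1 − 0)/2 = 0
  u_2 = 0;  a_5 = 0;  u_3 = (u_2 − 0)/2 = 0
Digits: (0, 0, 0, 1, 0, 0).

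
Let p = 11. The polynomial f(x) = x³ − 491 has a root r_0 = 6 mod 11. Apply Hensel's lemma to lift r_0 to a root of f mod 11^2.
r_1 = 50 (mod 121)

Hensel: r_{i+1} = r_i − f(r_i)/f′(r_i) mod 11^{i+2}, where f′(x) = 3x². Iterate:
  r_0 = 6 (mod 11)
  r_1 = 50 (mod 121)
Final: r = 50 with f(r) ≡ 0 mod 11^2.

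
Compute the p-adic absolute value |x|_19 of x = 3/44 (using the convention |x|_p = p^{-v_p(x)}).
|3/44|_19 = 1

Step 1 — compute v_19(x) by factoring powers of 19 out of the numerator and denominator: v_19(3/44) = 0. Step 2 — apply |x|_p = p^{-v_p(x)} = 19^{0} = 1.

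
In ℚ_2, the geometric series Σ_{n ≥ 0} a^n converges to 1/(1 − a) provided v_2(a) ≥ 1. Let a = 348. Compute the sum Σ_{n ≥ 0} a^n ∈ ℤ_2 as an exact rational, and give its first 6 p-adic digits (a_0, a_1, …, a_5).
Σ a^n = 1/(1 − a) = -1/347;  first 6 digits = (1, 0, 1, 1, 0, 1)

v_2(a) = 2 ≥ 1, so the series converges in ℤ_2 to 1/(1 − a) = 1/(1 − 348) = -1/347. Expand this rational in ℤ_2: compute digits iteratively via d_i = x_i mod 2, x_{i+1} = (x_i − d_i)/2. The first 6 digits are (1, 0, 1, 1, 0, 1).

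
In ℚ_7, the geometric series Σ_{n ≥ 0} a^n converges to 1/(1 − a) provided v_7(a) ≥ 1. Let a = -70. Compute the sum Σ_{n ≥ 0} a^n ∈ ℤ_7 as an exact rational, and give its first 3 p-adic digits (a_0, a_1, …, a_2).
Σ a^n = 1/(1 − a) = 1/71;  first 3 digits = (1, 4, 0)

v_7(a) = 1 ≥ 1, so the series converges in ℤ_7 to 1/(1 − a) = 1/(1 − (-70)) = 1/71. Expand this rational in ℤ_7: compute digits iteratively via d_i = x_i mod 7, x_{i+1} = (x_i − d_i)/7. The first 3 digits are (1, 4, 0).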